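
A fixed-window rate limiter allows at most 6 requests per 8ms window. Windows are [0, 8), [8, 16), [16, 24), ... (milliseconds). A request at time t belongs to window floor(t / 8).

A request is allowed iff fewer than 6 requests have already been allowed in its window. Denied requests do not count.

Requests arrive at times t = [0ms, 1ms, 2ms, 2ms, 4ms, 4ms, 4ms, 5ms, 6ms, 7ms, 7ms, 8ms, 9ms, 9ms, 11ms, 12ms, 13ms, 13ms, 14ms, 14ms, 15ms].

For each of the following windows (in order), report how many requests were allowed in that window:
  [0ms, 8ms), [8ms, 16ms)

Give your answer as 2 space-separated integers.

Processing requests:
  req#1 t=0ms (window 0): ALLOW
  req#2 t=1ms (window 0): ALLOW
  req#3 t=2ms (window 0): ALLOW
  req#4 t=2ms (window 0): ALLOW
  req#5 t=4ms (window 0): ALLOW
  req#6 t=4ms (window 0): ALLOW
  req#7 t=4ms (window 0): DENY
  req#8 t=5ms (window 0): DENY
  req#9 t=6ms (window 0): DENY
  req#10 t=7ms (window 0): DENY
  req#11 t=7ms (window 0): DENY
  req#12 t=8ms (window 1): ALLOW
  req#13 t=9ms (window 1): ALLOW
  req#14 t=9ms (window 1): ALLOW
  req#15 t=11ms (window 1): ALLOW
  req#16 t=12ms (window 1): ALLOW
  req#17 t=13ms (window 1): ALLOW
  req#18 t=13ms (window 1): DENY
  req#19 t=14ms (window 1): DENY
  req#20 t=14ms (window 1): DENY
  req#21 t=15ms (window 1): DENY

Allowed counts by window: 6 6

Answer: 6 6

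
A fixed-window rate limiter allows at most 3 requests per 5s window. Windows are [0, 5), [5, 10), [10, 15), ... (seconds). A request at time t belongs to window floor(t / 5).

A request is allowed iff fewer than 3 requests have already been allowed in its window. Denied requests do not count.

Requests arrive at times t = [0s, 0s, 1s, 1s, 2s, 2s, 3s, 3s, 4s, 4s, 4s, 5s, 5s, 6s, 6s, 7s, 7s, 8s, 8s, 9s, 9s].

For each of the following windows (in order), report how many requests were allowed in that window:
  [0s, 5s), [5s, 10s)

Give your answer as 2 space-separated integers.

Processing requests:
  req#1 t=0s (window 0): ALLOW
  req#2 t=0s (window 0): ALLOW
  req#3 t=1s (window 0): ALLOW
  req#4 t=1s (window 0): DENY
  req#5 t=2s (window 0): DENY
  req#6 t=2s (window 0): DENY
  req#7 t=3s (window 0): DENY
  req#8 t=3s (window 0): DENY
  req#9 t=4s (window 0): DENY
  req#10 t=4s (window 0): DENY
  req#11 t=4s (window 0): DENY
  req#12 t=5s (window 1): ALLOW
  req#13 t=5s (window 1): ALLOW
  req#14 t=6s (window 1): ALLOW
  req#15 t=6s (window 1): DENY
  req#16 t=7s (window 1): DENY
  req#17 t=7s (window 1): DENY
  req#18 t=8s (window 1): DENY
  req#19 t=8s (window 1): DENY
  req#20 t=9s (window 1): DENY
  req#21 t=9s (window 1): DENY

Allowed counts by window: 3 3

Answer: 3 3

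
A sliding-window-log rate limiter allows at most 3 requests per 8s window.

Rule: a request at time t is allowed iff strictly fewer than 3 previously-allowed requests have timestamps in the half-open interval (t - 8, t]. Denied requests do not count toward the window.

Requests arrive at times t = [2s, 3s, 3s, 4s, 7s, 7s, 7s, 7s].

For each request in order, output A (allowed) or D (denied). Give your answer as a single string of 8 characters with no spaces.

Answer: AAADDDDD

Derivation:
Tracking allowed requests in the window:
  req#1 t=2s: ALLOW
  req#2 t=3s: ALLOW
  req#3 t=3s: ALLOW
  req#4 t=4s: DENY
  req#5 t=7s: DENY
  req#6 t=7s: DENY
  req#7 t=7s: DENY
  req#8 t=7s: DENY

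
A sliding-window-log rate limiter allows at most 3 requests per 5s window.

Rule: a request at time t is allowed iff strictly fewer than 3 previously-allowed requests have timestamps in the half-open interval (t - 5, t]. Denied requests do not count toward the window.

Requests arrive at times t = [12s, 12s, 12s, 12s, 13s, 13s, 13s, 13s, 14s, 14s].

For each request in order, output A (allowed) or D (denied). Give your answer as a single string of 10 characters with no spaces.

Answer: AAADDDDDDD

Derivation:
Tracking allowed requests in the window:
  req#1 t=12s: ALLOW
  req#2 t=12s: ALLOW
  req#3 t=12s: ALLOW
  req#4 t=12s: DENY
  req#5 t=13s: DENY
  req#6 t=13s: DENY
  req#7 t=13s: DENY
  req#8 t=13s: DENY
  req#9 t=14s: DENY
  req#10 t=14s: DENY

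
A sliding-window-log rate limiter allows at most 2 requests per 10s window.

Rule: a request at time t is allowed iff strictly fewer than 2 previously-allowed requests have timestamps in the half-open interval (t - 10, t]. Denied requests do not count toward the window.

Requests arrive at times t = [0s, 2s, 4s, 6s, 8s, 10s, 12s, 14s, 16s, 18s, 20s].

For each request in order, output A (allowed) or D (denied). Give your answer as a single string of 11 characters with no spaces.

Tracking allowed requests in the window:
  req#1 t=0s: ALLOW
  req#2 t=2s: ALLOW
  req#3 t=4s: DENY
  req#4 t=6s: DENY
  req#5 t=8s: DENY
  req#6 t=10s: ALLOW
  req#7 t=12s: ALLOW
  req#8 t=14s: DENY
  req#9 t=16s: DENY
  req#10 t=18s: DENY
  req#11 t=20s: ALLOW

Answer: AADDDAADDDA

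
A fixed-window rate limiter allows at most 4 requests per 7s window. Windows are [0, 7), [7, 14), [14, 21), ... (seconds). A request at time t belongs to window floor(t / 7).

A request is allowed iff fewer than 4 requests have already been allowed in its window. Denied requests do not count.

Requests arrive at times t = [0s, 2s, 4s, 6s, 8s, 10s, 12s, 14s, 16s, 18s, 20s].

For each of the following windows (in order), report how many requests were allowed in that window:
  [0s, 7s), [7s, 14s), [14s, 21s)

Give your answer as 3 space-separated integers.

Processing requests:
  req#1 t=0s (window 0): ALLOW
  req#2 t=2s (window 0): ALLOW
  req#3 t=4s (window 0): ALLOW
  req#4 t=6s (window 0): ALLOW
  req#5 t=8s (window 1): ALLOW
  req#6 t=10s (window 1): ALLOW
  req#7 t=12s (window 1): ALLOW
  req#8 t=14s (window 2): ALLOW
  req#9 t=16s (window 2): ALLOW
  req#10 t=18s (window 2): ALLOW
  req#11 t=20s (window 2): ALLOW

Allowed counts by window: 4 3 4

Answer: 4 3 4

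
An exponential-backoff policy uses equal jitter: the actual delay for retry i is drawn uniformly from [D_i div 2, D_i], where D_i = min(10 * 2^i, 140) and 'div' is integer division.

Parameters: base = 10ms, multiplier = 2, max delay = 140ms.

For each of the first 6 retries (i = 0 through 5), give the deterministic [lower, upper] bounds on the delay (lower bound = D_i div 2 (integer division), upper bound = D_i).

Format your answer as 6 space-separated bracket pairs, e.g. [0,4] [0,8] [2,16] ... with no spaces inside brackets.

Computing bounds per retry:
  i=0: D_i=min(10*2^0,140)=10, bounds=[5,10]
  i=1: D_i=min(10*2^1,140)=20, bounds=[10,20]
  i=2: D_i=min(10*2^2,140)=40, bounds=[20,40]
  i=3: D_i=min(10*2^3,140)=80, bounds=[40,80]
  i=4: D_i=min(10*2^4,140)=140, bounds=[70,140]
  i=5: D_i=min(10*2^5,140)=140, bounds=[70,140]

Answer: [5,10] [10,20] [20,40] [40,80] [70,140] [70,140]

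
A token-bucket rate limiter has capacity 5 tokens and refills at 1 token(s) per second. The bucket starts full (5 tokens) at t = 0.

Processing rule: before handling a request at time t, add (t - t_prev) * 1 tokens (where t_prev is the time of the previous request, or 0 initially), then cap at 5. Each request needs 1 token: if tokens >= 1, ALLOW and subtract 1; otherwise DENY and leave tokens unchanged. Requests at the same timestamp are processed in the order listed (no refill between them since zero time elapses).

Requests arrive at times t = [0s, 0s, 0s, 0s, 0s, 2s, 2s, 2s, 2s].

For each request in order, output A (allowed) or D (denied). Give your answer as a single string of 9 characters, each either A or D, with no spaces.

Answer: AAAAAAADD

Derivation:
Simulating step by step:
  req#1 t=0s: ALLOW
  req#2 t=0s: ALLOW
  req#3 t=0s: ALLOW
  req#4 t=0s: ALLOW
  req#5 t=0s: ALLOW
  req#6 t=2s: ALLOW
  req#7 t=2s: ALLOW
  req#8 t=2s: DENY
  req#9 t=2s: DENY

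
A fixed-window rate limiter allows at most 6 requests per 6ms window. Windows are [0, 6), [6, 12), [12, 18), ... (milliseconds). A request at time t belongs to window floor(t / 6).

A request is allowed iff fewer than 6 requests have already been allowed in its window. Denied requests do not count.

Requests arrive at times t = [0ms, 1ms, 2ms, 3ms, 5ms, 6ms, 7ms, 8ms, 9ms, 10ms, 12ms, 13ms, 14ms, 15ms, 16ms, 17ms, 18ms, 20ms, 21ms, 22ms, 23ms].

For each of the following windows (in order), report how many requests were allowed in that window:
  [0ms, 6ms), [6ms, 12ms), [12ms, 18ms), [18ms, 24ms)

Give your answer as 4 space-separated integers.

Answer: 5 5 6 5

Derivation:
Processing requests:
  req#1 t=0ms (window 0): ALLOW
  req#2 t=1ms (window 0): ALLOW
  req#3 t=2ms (window 0): ALLOW
  req#4 t=3ms (window 0): ALLOW
  req#5 t=5ms (window 0): ALLOW
  req#6 t=6ms (window 1): ALLOW
  req#7 t=7ms (window 1): ALLOW
  req#8 t=8ms (window 1): ALLOW
  req#9 t=9ms (window 1): ALLOW
  req#10 t=10ms (window 1): ALLOW
  req#11 t=12ms (window 2): ALLOW
  req#12 t=13ms (window 2): ALLOW
  req#13 t=14ms (window 2): ALLOW
  req#14 t=15ms (window 2): ALLOW
  req#15 t=16ms (window 2): ALLOW
  req#16 t=17ms (window 2): ALLOW
  req#17 t=18ms (window 3): ALLOW
  req#18 t=20ms (window 3): ALLOW
  req#19 t=21ms (window 3): ALLOW
  req#20 t=22ms (window 3): ALLOW
  req#21 t=23ms (window 3): ALLOW

Allowed counts by window: 5 5 6 5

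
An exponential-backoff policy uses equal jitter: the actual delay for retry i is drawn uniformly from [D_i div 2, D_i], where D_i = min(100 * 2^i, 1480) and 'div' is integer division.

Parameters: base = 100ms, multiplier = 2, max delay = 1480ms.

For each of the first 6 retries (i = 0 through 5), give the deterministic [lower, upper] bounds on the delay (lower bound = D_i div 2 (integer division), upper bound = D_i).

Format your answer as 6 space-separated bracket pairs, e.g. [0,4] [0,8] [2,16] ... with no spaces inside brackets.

Answer: [50,100] [100,200] [200,400] [400,800] [740,1480] [740,1480]

Derivation:
Computing bounds per retry:
  i=0: D_i=min(100*2^0,1480)=100, bounds=[50,100]
  i=1: D_i=min(100*2^1,1480)=200, bounds=[100,200]
  i=2: D_i=min(100*2^2,1480)=400, bounds=[200,400]
  i=3: D_i=min(100*2^3,1480)=800, bounds=[400,800]
  i=4: D_i=min(100*2^4,1480)=1480, bounds=[740,1480]
  i=5: D_i=min(100*2^5,1480)=1480, bounds=[740,1480]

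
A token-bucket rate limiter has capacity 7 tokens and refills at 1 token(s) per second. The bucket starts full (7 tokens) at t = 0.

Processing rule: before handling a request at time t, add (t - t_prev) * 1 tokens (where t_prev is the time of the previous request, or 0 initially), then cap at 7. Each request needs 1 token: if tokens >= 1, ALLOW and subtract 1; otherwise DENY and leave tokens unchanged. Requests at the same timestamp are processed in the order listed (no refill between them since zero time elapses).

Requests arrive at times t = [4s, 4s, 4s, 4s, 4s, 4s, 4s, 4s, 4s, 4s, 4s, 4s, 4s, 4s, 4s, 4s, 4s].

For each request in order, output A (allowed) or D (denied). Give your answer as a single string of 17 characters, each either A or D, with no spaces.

Simulating step by step:
  req#1 t=4s: ALLOW
  req#2 t=4s: ALLOW
  req#3 t=4s: ALLOW
  req#4 t=4s: ALLOW
  req#5 t=4s: ALLOW
  req#6 t=4s: ALLOW
  req#7 t=4s: ALLOW
  req#8 t=4s: DENY
  req#9 t=4s: DENY
  req#10 t=4s: DENY
  req#11 t=4s: DENY
  req#12 t=4s: DENY
  req#13 t=4s: DENY
  req#14 t=4s: DENY
  req#15 t=4s: DENY
  req#16 t=4s: DENY
  req#17 t=4s: DENY

Answer: AAAAAAADDDDDDDDDD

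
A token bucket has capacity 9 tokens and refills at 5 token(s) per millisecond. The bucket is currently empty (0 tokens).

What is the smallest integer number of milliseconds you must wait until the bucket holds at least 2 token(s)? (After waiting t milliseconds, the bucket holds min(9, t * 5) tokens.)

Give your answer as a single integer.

Need t * 5 >= 2, so t >= 2/5.
Smallest integer t = ceil(2/5) = 1.

Answer: 1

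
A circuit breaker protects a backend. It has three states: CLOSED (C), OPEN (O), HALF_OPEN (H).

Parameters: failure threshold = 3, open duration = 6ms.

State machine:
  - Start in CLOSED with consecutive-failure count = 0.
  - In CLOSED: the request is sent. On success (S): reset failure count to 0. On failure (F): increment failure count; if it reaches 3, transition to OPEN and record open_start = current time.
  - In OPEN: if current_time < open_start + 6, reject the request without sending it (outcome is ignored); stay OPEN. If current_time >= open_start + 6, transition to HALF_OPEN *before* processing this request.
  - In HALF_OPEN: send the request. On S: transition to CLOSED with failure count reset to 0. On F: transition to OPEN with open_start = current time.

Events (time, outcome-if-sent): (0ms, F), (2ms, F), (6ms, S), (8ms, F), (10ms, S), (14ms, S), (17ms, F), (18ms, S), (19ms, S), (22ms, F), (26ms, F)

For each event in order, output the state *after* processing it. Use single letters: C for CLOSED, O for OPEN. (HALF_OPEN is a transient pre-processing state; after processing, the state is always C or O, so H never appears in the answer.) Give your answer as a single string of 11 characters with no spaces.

State after each event:
  event#1 t=0ms outcome=F: state=CLOSED
  event#2 t=2ms outcome=F: state=CLOSED
  event#3 t=6ms outcome=S: state=CLOSED
  event#4 t=8ms outcome=F: state=CLOSED
  event#5 t=10ms outcome=S: state=CLOSED
  event#6 t=14ms outcome=S: state=CLOSED
  event#7 t=17ms outcome=F: state=CLOSED
  event#8 t=18ms outcome=S: state=CLOSED
  event#9 t=19ms outcome=S: state=CLOSED
  event#10 t=22ms outcome=F: state=CLOSED
  event#11 t=26ms outcome=F: state=CLOSED

Answer: CCCCCCCCCCC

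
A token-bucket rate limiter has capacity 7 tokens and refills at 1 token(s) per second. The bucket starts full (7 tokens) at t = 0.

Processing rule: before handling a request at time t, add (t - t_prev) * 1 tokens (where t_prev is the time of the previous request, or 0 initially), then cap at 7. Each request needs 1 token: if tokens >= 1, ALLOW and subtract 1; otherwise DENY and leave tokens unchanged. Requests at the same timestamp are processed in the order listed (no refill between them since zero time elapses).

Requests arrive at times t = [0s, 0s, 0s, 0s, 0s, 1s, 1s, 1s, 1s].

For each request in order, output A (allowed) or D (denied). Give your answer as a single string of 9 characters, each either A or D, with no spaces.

Answer: AAAAAAAAD

Derivation:
Simulating step by step:
  req#1 t=0s: ALLOW
  req#2 t=0s: ALLOW
  req#3 t=0s: ALLOW
  req#4 t=0s: ALLOW
  req#5 t=0s: ALLOW
  req#6 t=1s: ALLOW
  req#7 t=1s: ALLOW
  req#8 t=1s: ALLOW
  req#9 t=1s: DENY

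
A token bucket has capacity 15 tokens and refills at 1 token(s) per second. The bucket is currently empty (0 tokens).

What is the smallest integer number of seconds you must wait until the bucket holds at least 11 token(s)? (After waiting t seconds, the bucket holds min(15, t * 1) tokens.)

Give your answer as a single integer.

Need t * 1 >= 11, so t >= 11/1.
Smallest integer t = ceil(11/1) = 11.

Answer: 11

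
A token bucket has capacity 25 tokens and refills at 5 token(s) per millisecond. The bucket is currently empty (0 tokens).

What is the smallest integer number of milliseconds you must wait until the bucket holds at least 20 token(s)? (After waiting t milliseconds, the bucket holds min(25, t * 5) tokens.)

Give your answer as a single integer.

Answer: 4

Derivation:
Need t * 5 >= 20, so t >= 20/5.
Smallest integer t = ceil(20/5) = 4.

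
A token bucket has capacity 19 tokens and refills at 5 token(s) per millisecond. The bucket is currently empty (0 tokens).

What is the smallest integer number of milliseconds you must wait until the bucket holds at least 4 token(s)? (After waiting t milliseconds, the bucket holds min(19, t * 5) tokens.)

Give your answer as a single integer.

Need t * 5 >= 4, so t >= 4/5.
Smallest integer t = ceil(4/5) = 1.

Answer: 1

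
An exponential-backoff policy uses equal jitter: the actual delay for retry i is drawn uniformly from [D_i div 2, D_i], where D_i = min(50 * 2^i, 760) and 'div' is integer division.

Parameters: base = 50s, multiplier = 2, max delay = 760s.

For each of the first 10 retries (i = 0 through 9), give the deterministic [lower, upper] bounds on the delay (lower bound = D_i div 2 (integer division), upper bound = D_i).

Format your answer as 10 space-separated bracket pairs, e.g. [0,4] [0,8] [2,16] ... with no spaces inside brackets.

Computing bounds per retry:
  i=0: D_i=min(50*2^0,760)=50, bounds=[25,50]
  i=1: D_i=min(50*2^1,760)=100, bounds=[50,100]
  i=2: D_i=min(50*2^2,760)=200, bounds=[100,200]
  i=3: D_i=min(50*2^3,760)=400, bounds=[200,400]
  i=4: D_i=min(50*2^4,760)=760, bounds=[380,760]
  i=5: D_i=min(50*2^5,760)=760, bounds=[380,760]
  i=6: D_i=min(50*2^6,760)=760, bounds=[380,760]
  i=7: D_i=min(50*2^7,760)=760, bounds=[380,760]
  i=8: D_i=min(50*2^8,760)=760, bounds=[380,760]
  i=9: D_i=min(50*2^9,760)=760, bounds=[380,760]

Answer: [25,50] [50,100] [100,200] [200,400] [380,760] [380,760] [380,760] [380,760] [380,760] [380,760]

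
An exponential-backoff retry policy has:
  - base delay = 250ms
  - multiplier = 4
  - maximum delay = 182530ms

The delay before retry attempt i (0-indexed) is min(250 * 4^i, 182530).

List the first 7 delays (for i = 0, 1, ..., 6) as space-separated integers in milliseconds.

Computing each delay:
  i=0: min(250*4^0, 182530) = 250
  i=1: min(250*4^1, 182530) = 1000
  i=2: min(250*4^2, 182530) = 4000
  i=3: min(250*4^3, 182530) = 16000
  i=4: min(250*4^4, 182530) = 64000
  i=5: min(250*4^5, 182530) = 182530
  i=6: min(250*4^6, 182530) = 182530

Answer: 250 1000 4000 16000 64000 182530 182530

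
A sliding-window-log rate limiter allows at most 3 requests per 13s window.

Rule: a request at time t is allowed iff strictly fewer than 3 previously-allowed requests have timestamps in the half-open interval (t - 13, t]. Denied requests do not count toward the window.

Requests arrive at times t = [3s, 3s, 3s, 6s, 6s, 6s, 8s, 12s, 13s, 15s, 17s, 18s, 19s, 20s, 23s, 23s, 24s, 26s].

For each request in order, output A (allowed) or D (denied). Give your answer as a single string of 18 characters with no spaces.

Answer: AAADDDDDDDAAADDDDD

Derivation:
Tracking allowed requests in the window:
  req#1 t=3s: ALLOW
  req#2 t=3s: ALLOW
  req#3 t=3s: ALLOW
  req#4 t=6s: DENY
  req#5 t=6s: DENY
  req#6 t=6s: DENY
  req#7 t=8s: DENY
  req#8 t=12s: DENY
  req#9 t=13s: DENY
  req#10 t=15s: DENY
  req#11 t=17s: ALLOW
  req#12 t=18s: ALLOW
  req#13 t=19s: ALLOW
  req#14 t=20s: DENY
  req#15 t=23s: DENY
  req#16 t=23s: DENY
  req#17 t=24s: DENY
  req#18 t=26s: DENY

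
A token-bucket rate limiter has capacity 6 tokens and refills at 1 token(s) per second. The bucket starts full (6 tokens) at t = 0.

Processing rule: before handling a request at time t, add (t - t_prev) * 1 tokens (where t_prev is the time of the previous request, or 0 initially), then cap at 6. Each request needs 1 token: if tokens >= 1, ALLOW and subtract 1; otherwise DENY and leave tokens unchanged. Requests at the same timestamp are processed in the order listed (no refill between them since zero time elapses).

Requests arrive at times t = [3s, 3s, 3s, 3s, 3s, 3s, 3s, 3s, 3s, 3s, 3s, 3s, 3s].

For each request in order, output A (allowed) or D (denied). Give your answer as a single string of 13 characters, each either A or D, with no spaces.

Answer: AAAAAADDDDDDD

Derivation:
Simulating step by step:
  req#1 t=3s: ALLOW
  req#2 t=3s: ALLOW
  req#3 t=3s: ALLOW
  req#4 t=3s: ALLOW
  req#5 t=3s: ALLOW
  req#6 t=3s: ALLOW
  req#7 t=3s: DENY
  req#8 t=3s: DENY
  req#9 t=3s: DENY
  req#10 t=3s: DENY
  req#11 t=3s: DENY
  req#12 t=3s: DENY
  req#13 t=3s: DENY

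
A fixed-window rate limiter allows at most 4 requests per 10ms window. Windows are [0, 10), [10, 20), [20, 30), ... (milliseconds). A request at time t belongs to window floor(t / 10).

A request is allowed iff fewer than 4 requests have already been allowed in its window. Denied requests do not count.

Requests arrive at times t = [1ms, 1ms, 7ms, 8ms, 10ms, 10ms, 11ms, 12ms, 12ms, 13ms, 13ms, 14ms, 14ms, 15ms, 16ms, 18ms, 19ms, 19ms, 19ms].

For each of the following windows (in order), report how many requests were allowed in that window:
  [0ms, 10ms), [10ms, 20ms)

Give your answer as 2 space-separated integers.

Answer: 4 4

Derivation:
Processing requests:
  req#1 t=1ms (window 0): ALLOW
  req#2 t=1ms (window 0): ALLOW
  req#3 t=7ms (window 0): ALLOW
  req#4 t=8ms (window 0): ALLOW
  req#5 t=10ms (window 1): ALLOW
  req#6 t=10ms (window 1): ALLOW
  req#7 t=11ms (window 1): ALLOW
  req#8 t=12ms (window 1): ALLOW
  req#9 t=12ms (window 1): DENY
  req#10 t=13ms (window 1): DENY
  req#11 t=13ms (window 1): DENY
  req#12 t=14ms (window 1): DENY
  req#13 t=14ms (window 1): DENY
  req#14 t=15ms (window 1): DENY
  req#15 t=16ms (window 1): DENY
  req#16 t=18ms (window 1): DENY
  req#17 t=19ms (window 1): DENY
  req#18 t=19ms (window 1): DENY
  req#19 t=19ms (window 1): DENY

Allowed counts by window: 4 4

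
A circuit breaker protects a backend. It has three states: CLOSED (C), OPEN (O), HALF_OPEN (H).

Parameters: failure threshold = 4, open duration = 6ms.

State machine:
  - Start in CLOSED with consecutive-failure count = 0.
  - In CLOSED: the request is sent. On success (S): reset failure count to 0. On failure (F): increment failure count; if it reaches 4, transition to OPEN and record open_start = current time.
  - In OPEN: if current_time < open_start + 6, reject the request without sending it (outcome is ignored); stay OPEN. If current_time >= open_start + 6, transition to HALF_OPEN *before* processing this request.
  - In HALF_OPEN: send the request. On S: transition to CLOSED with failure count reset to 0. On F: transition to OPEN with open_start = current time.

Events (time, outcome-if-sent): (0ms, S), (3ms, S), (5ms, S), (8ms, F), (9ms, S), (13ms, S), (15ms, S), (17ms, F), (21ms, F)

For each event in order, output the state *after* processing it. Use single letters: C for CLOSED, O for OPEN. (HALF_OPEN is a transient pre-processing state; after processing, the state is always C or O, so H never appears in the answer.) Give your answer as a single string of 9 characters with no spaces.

State after each event:
  event#1 t=0ms outcome=S: state=CLOSED
  event#2 t=3ms outcome=S: state=CLOSED
  event#3 t=5ms outcome=S: state=CLOSED
  event#4 t=8ms outcome=F: state=CLOSED
  event#5 t=9ms outcome=S: state=CLOSED
  event#6 t=13ms outcome=S: state=CLOSED
  event#7 t=15ms outcome=S: state=CLOSED
  event#8 t=17ms outcome=F: state=CLOSED
  event#9 t=21ms outcome=F: state=CLOSED

Answer: CCCCCCCCC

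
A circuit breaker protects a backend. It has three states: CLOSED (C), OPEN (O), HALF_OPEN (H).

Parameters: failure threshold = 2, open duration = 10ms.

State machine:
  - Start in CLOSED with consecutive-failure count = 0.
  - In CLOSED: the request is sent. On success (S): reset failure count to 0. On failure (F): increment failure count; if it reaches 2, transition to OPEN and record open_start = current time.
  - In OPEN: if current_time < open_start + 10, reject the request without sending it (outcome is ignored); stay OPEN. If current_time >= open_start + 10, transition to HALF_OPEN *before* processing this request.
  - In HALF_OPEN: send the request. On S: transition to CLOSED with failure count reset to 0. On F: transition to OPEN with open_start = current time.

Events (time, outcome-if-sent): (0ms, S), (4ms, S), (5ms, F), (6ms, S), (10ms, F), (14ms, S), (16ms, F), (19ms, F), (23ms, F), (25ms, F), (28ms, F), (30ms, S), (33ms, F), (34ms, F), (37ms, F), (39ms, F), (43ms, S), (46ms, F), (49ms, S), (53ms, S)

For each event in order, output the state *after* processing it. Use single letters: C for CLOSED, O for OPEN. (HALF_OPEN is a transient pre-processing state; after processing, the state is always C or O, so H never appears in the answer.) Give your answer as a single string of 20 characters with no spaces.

State after each event:
  event#1 t=0ms outcome=S: state=CLOSED
  event#2 t=4ms outcome=S: state=CLOSED
  event#3 t=5ms outcome=F: state=CLOSED
  event#4 t=6ms outcome=S: state=CLOSED
  event#5 t=10ms outcome=F: state=CLOSED
  event#6 t=14ms outcome=S: state=CLOSED
  event#7 t=16ms outcome=F: state=CLOSED
  event#8 t=19ms outcome=F: state=OPEN
  event#9 t=23ms outcome=F: state=OPEN
  event#10 t=25ms outcome=F: state=OPEN
  event#11 t=28ms outcome=F: state=OPEN
  event#12 t=30ms outcome=S: state=CLOSED
  event#13 t=33ms outcome=F: state=CLOSED
  event#14 t=34ms outcome=F: state=OPEN
  event#15 t=37ms outcome=F: state=OPEN
  event#16 t=39ms outcome=F: state=OPEN
  event#17 t=43ms outcome=S: state=OPEN
  event#18 t=46ms outcome=F: state=OPEN
  event#19 t=49ms outcome=S: state=OPEN
  event#20 t=53ms outcome=S: state=OPEN

Answer: CCCCCCCOOOOCCOOOOOOO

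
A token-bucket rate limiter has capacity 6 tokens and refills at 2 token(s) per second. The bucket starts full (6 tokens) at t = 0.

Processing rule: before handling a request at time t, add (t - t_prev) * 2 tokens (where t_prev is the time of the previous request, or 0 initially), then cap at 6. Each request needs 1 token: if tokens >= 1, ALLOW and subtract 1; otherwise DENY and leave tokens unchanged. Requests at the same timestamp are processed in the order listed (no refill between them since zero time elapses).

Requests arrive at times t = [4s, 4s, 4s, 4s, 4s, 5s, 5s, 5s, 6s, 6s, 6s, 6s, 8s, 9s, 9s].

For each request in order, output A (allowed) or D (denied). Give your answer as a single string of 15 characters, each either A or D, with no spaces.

Answer: AAAAAAAAAADDAAA

Derivation:
Simulating step by step:
  req#1 t=4s: ALLOW
  req#2 t=4s: ALLOW
  req#3 t=4s: ALLOW
  req#4 t=4s: ALLOW
  req#5 t=4s: ALLOW
  req#6 t=5s: ALLOW
  req#7 t=5s: ALLOW
  req#8 t=5s: ALLOW
  req#9 t=6s: ALLOW
  req#10 t=6s: ALLOW
  req#11 t=6s: DENY
  req#12 t=6s: DENY
  req#13 t=8s: ALLOW
  req#14 t=9s: ALLOW
  req#15 t=9s: ALLOW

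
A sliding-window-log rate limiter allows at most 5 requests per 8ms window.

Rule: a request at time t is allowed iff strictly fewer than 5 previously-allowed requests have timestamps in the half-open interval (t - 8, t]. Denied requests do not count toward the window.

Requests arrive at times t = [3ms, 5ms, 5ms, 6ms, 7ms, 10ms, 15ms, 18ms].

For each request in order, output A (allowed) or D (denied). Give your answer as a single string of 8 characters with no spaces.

Answer: AAAAADAA

Derivation:
Tracking allowed requests in the window:
  req#1 t=3ms: ALLOW
  req#2 t=5ms: ALLOW
  req#3 t=5ms: ALLOW
  req#4 t=6ms: ALLOW
  req#5 t=7ms: ALLOW
  req#6 t=10ms: DENY
  req#7 t=15ms: ALLOW
  req#8 t=18ms: ALLOW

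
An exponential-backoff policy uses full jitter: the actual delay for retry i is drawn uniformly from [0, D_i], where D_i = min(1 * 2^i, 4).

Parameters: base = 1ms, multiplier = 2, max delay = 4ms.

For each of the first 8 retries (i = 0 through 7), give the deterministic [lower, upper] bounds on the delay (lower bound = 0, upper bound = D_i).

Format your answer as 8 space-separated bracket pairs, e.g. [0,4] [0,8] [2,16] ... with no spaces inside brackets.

Answer: [0,1] [0,2] [0,4] [0,4] [0,4] [0,4] [0,4] [0,4]

Derivation:
Computing bounds per retry:
  i=0: D_i=min(1*2^0,4)=1, bounds=[0,1]
  i=1: D_i=min(1*2^1,4)=2, bounds=[0,2]
  i=2: D_i=min(1*2^2,4)=4, bounds=[0,4]
  i=3: D_i=min(1*2^3,4)=4, bounds=[0,4]
  i=4: D_i=min(1*2^4,4)=4, bounds=[0,4]
  i=5: D_i=min(1*2^5,4)=4, bounds=[0,4]
  i=6: D_i=min(1*2^6,4)=4, bounds=[0,4]
  i=7: D_i=min(1*2^7,4)=4, bounds=[0,4]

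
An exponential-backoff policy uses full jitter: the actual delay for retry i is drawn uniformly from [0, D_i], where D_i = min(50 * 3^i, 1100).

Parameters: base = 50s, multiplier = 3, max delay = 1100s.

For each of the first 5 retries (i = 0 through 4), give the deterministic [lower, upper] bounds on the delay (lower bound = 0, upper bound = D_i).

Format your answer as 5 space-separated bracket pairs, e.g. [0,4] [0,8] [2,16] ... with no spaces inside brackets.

Answer: [0,50] [0,150] [0,450] [0,1100] [0,1100]

Derivation:
Computing bounds per retry:
  i=0: D_i=min(50*3^0,1100)=50, bounds=[0,50]
  i=1: D_i=min(50*3^1,1100)=150, bounds=[0,150]
  i=2: D_i=min(50*3^2,1100)=450, bounds=[0,450]
  i=3: D_i=min(50*3^3,1100)=1100, bounds=[0,1100]
  i=4: D_i=min(50*3^4,1100)=1100, bounds=[0,1100]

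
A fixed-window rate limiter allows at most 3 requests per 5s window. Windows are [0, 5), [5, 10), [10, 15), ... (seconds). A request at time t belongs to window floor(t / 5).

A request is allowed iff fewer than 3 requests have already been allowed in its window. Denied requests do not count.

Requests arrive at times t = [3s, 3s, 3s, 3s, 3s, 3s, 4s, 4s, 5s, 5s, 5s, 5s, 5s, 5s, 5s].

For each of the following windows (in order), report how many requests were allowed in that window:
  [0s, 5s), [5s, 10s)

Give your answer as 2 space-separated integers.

Answer: 3 3

Derivation:
Processing requests:
  req#1 t=3s (window 0): ALLOW
  req#2 t=3s (window 0): ALLOW
  req#3 t=3s (window 0): ALLOW
  req#4 t=3s (window 0): DENY
  req#5 t=3s (window 0): DENY
  req#6 t=3s (window 0): DENY
  req#7 t=4s (window 0): DENY
  req#8 t=4s (window 0): DENY
  req#9 t=5s (window 1): ALLOW
  req#10 t=5s (window 1): ALLOW
  req#11 t=5s (window 1): ALLOW
  req#12 t=5s (window 1): DENY
  req#13 t=5s (window 1): DENY
  req#14 t=5s (window 1): DENY
  req#15 t=5s (window 1): DENY

Allowed counts by window: 3 3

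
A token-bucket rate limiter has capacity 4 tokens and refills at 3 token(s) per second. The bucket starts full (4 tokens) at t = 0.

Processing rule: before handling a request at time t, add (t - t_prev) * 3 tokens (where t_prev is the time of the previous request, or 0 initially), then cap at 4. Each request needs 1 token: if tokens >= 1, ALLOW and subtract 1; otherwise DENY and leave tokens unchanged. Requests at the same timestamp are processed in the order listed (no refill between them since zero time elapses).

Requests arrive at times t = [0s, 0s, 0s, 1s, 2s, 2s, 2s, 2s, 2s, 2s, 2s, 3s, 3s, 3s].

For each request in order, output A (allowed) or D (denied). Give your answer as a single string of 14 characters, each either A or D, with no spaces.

Simulating step by step:
  req#1 t=0s: ALLOW
  req#2 t=0s: ALLOW
  req#3 t=0s: ALLOW
  req#4 t=1s: ALLOW
  req#5 t=2s: ALLOW
  req#6 t=2s: ALLOW
  req#7 t=2s: ALLOW
  req#8 t=2s: ALLOW
  req#9 t=2s: DENY
  req#10 t=2s: DENY
  req#11 t=2s: DENY
  req#12 t=3s: ALLOW
  req#13 t=3s: ALLOW
  req#14 t=3s: ALLOW

Answer: AAAAAAAADDDAAA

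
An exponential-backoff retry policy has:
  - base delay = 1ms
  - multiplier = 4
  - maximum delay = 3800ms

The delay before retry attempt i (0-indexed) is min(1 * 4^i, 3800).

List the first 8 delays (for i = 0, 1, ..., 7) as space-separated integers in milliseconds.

Computing each delay:
  i=0: min(1*4^0, 3800) = 1
  i=1: min(1*4^1, 3800) = 4
  i=2: min(1*4^2, 3800) = 16
  i=3: min(1*4^3, 3800) = 64
  i=4: min(1*4^4, 3800) = 256
  i=5: min(1*4^5, 3800) = 1024
  i=6: min(1*4^6, 3800) = 3800
  i=7: min(1*4^7, 3800) = 3800

Answer: 1 4 16 64 256 1024 3800 3800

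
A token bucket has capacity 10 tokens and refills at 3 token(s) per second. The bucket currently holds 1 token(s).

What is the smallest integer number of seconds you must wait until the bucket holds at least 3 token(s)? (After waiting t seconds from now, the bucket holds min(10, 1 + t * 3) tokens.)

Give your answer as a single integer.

Need 1 + t * 3 >= 3, so t >= 2/3.
Smallest integer t = ceil(2/3) = 1.

Answer: 1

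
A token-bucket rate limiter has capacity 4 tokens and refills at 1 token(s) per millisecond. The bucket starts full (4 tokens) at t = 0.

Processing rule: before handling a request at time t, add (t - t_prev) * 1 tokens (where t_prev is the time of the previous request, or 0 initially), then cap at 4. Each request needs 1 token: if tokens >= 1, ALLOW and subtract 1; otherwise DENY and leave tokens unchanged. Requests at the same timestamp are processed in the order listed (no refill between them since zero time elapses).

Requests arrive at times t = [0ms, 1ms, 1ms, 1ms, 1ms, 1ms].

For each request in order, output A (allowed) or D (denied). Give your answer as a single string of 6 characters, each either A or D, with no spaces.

Answer: AAAAAD

Derivation:
Simulating step by step:
  req#1 t=0ms: ALLOW
  req#2 t=1ms: ALLOW
  req#3 t=1ms: ALLOW
  req#4 t=1ms: ALLOW
  req#5 t=1ms: ALLOW
  req#6 t=1ms: DENY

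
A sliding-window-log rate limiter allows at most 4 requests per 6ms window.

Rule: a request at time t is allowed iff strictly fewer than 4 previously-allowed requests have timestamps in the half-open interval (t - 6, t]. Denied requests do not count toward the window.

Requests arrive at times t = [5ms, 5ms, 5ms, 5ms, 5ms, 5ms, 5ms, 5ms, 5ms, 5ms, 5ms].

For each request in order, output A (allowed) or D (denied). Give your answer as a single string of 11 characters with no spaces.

Answer: AAAADDDDDDD

Derivation:
Tracking allowed requests in the window:
  req#1 t=5ms: ALLOW
  req#2 t=5ms: ALLOW
  req#3 t=5ms: ALLOW
  req#4 t=5ms: ALLOW
  req#5 t=5ms: DENY
  req#6 t=5ms: DENY
  req#7 t=5ms: DENY
  req#8 t=5ms: DENY
  req#9 t=5ms: DENY
  req#10 t=5ms: DENY
  req#11 t=5ms: DENY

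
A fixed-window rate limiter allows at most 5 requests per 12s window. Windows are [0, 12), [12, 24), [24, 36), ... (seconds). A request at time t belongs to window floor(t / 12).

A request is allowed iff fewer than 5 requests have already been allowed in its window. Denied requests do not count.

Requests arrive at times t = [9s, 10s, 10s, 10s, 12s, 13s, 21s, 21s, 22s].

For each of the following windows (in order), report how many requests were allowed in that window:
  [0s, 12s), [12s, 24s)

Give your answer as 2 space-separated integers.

Processing requests:
  req#1 t=9s (window 0): ALLOW
  req#2 t=10s (window 0): ALLOW
  req#3 t=10s (window 0): ALLOW
  req#4 t=10s (window 0): ALLOW
  req#5 t=12s (window 1): ALLOW
  req#6 t=13s (window 1): ALLOW
  req#7 t=21s (window 1): ALLOW
  req#8 t=21s (window 1): ALLOW
  req#9 t=22s (window 1): ALLOW

Allowed counts by window: 4 5

Answer: 4 5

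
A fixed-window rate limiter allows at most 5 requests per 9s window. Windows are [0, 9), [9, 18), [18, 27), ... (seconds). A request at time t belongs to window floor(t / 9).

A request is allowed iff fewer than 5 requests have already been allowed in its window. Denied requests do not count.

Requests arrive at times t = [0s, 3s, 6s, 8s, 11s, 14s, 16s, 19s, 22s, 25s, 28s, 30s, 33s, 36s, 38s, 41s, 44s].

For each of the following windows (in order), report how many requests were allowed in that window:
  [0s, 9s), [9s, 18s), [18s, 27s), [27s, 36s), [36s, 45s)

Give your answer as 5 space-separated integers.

Processing requests:
  req#1 t=0s (window 0): ALLOW
  req#2 t=3s (window 0): ALLOW
  req#3 t=6s (window 0): ALLOW
  req#4 t=8s (window 0): ALLOW
  req#5 t=11s (window 1): ALLOW
  req#6 t=14s (window 1): ALLOW
  req#7 t=16s (window 1): ALLOW
  req#8 t=19s (window 2): ALLOW
  req#9 t=22s (window 2): ALLOW
  req#10 t=25s (window 2): ALLOW
  req#11 t=28s (window 3): ALLOW
  req#12 t=30s (window 3): ALLOW
  req#13 t=33s (window 3): ALLOW
  req#14 t=36s (window 4): ALLOW
  req#15 t=38s (window 4): ALLOW
  req#16 t=41s (window 4): ALLOW
  req#17 t=44s (window 4): ALLOW

Allowed counts by window: 4 3 3 3 4

Answer: 4 3 3 3 4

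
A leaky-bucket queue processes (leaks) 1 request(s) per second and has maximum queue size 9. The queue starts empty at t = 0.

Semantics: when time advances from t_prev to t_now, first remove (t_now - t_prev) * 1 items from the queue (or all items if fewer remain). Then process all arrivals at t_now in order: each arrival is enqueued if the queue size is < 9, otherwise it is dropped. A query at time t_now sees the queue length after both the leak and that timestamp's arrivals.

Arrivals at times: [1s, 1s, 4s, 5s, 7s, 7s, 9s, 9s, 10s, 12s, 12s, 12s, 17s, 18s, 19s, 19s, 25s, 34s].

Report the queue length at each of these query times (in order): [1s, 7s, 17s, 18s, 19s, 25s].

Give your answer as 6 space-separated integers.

Answer: 2 2 1 1 2 1

Derivation:
Queue lengths at query times:
  query t=1s: backlog = 2
  query t=7s: backlog = 2
  query t=17s: backlog = 1
  query t=18s: backlog = 1
  query t=19s: backlog = 2
  query t=25s: backlog = 1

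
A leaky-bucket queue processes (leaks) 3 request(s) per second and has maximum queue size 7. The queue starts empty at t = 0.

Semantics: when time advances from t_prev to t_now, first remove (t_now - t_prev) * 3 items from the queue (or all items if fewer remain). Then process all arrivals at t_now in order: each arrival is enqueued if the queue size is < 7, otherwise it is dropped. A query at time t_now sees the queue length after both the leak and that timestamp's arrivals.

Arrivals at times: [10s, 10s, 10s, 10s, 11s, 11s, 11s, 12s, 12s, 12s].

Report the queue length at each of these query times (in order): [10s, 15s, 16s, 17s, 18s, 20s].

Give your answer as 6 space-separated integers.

Answer: 4 0 0 0 0 0

Derivation:
Queue lengths at query times:
  query t=10s: backlog = 4
  query t=15s: backlog = 0
  query t=16s: backlog = 0
  query t=17s: backlog = 0
  query t=18s: backlog = 0
  query t=20s: backlog = 0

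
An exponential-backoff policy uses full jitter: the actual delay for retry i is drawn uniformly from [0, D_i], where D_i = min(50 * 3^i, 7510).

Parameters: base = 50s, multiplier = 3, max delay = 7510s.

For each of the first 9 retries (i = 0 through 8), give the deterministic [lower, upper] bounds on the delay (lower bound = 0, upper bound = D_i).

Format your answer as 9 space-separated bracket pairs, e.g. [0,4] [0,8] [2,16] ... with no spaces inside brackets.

Answer: [0,50] [0,150] [0,450] [0,1350] [0,4050] [0,7510] [0,7510] [0,7510] [0,7510]

Derivation:
Computing bounds per retry:
  i=0: D_i=min(50*3^0,7510)=50, bounds=[0,50]
  i=1: D_i=min(50*3^1,7510)=150, bounds=[0,150]
  i=2: D_i=min(50*3^2,7510)=450, bounds=[0,450]
  i=3: D_i=min(50*3^3,7510)=1350, bounds=[0,1350]
  i=4: D_i=min(50*3^4,7510)=4050, bounds=[0,4050]
  i=5: D_i=min(50*3^5,7510)=7510, bounds=[0,7510]
  i=6: D_i=min(50*3^6,7510)=7510, bounds=[0,7510]
  i=7: D_i=min(50*3^7,7510)=7510, bounds=[0,7510]
  i=8: D_i=min(50*3^8,7510)=7510, bounds=[0,7510]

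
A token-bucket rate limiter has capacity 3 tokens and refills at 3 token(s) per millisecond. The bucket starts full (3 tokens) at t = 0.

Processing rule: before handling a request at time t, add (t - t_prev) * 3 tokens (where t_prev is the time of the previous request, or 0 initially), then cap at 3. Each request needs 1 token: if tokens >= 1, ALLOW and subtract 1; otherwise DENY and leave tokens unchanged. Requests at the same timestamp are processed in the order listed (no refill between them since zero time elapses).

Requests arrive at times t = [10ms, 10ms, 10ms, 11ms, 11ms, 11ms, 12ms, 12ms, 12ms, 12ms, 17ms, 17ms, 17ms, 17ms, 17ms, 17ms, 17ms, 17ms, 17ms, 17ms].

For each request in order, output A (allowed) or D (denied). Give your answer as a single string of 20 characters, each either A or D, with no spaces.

Answer: AAAAAAAAADAAADDDDDDD

Derivation:
Simulating step by step:
  req#1 t=10ms: ALLOW
  req#2 t=10ms: ALLOW
  req#3 t=10ms: ALLOW
  req#4 t=11ms: ALLOW
  req#5 t=11ms: ALLOW
  req#6 t=11ms: ALLOW
  req#7 t=12ms: ALLOW
  req#8 t=12ms: ALLOW
  req#9 t=12ms: ALLOW
  req#10 t=12ms: DENY
  req#11 t=17ms: ALLOW
  req#12 t=17ms: ALLOW
  req#13 t=17ms: ALLOW
  req#14 t=17ms: DENY
  req#15 t=17ms: DENY
  req#16 t=17ms: DENY
  req#17 t=17ms: DENY
  req#18 t=17ms: DENY
  req#19 t=17ms: DENY
  req#20 t=17ms: DENY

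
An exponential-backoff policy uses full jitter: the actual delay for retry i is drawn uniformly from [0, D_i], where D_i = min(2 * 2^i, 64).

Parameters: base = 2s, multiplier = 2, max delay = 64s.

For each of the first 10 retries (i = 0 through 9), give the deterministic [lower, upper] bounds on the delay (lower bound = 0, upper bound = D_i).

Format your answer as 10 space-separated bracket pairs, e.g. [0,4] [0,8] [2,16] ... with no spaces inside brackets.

Answer: [0,2] [0,4] [0,8] [0,16] [0,32] [0,64] [0,64] [0,64] [0,64] [0,64]

Derivation:
Computing bounds per retry:
  i=0: D_i=min(2*2^0,64)=2, bounds=[0,2]
  i=1: D_i=min(2*2^1,64)=4, bounds=[0,4]
  i=2: D_i=min(2*2^2,64)=8, bounds=[0,8]
  i=3: D_i=min(2*2^3,64)=16, bounds=[0,16]
  i=4: D_i=min(2*2^4,64)=32, bounds=[0,32]
  i=5: D_i=min(2*2^5,64)=64, bounds=[0,64]
  i=6: D_i=min(2*2^6,64)=64, bounds=[0,64]
  i=7: D_i=min(2*2^7,64)=64, bounds=[0,64]
  i=8: D_i=min(2*2^8,64)=64, bounds=[0,64]
  i=9: D_i=min(2*2^9,64)=64, bounds=[0,64]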